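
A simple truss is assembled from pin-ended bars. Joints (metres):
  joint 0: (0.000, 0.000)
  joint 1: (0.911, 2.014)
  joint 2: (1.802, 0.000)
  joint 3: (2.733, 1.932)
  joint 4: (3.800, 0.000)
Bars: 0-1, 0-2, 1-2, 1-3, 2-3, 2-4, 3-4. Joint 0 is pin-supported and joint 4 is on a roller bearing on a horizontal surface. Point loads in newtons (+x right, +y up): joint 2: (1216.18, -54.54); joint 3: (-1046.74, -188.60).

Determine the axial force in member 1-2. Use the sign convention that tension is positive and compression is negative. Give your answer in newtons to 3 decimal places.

698.781

N=5 nodes, M=7 members, R=3 reactions → 2N=10, M+R=10
member 0 (0-1): L=2.2105, (cx,cy)=(0.4121,0.9111)
member 1 (0-2): L=1.8020, (cx,cy)=(1.0000,0.0000)
member 2 (1-2): L=2.2023, (cx,cy)=(0.4046,-0.9145)
member 3 (1-3): L=1.8238, (cx,cy)=(0.9990,-0.0450)
member 4 (2-3): L=2.1446, (cx,cy)=(0.4341,0.9009)
member 5 (2-4): L=1.9980, (cx,cy)=(1.0000,0.0000)
member 6 (3-4): L=2.2071, (cx,cy)=(0.4834,-0.8754)
solve A·x = −loads:
  F[0-1] = -673.6932 N (compression)
  F[0-2] = +447.0906 N (tension)
  F[1-2] = +698.7812 N (tension)
  F[1-3] = -560.9300 N (compression)
  F[2-3] = -648.8218 N (compression)
  F[2-4] = -204.7172 N (compression)
  F[3-4] = +423.4517 N (tension)
  Rx@0 = -169.4400 N
  Ry@0 = +613.8181 N
  Ry@4 = -370.6781 N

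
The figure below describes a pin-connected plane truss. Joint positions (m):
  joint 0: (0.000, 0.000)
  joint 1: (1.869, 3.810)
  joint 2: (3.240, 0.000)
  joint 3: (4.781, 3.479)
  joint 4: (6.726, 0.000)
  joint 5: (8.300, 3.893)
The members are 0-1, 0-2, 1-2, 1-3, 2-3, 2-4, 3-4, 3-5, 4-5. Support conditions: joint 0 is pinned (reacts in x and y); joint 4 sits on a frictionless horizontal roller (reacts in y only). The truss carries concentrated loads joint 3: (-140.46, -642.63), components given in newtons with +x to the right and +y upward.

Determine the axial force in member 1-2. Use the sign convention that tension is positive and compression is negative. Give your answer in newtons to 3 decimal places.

302.398

N=6 nodes, M=9 members, R=3 reactions → 2N=12, M+R=12
member 0 (0-1): L=4.2437, (cx,cy)=(0.4404,0.8978)
member 1 (0-2): L=3.2400, (cx,cy)=(1.0000,0.0000)
member 2 (1-2): L=4.0492, (cx,cy)=(0.3386,-0.9409)
member 3 (1-3): L=2.9308, (cx,cy)=(0.9936,-0.1129)
member 4 (2-3): L=3.8050, (cx,cy)=(0.4050,0.9143)
member 5 (2-4): L=3.4860, (cx,cy)=(1.0000,0.0000)
member 6 (3-4): L=3.9858, (cx,cy)=(0.4880,-0.8729)
member 7 (3-5): L=3.5433, (cx,cy)=(0.9932,0.1168)
member 8 (4-5): L=4.1992, (cx,cy)=(0.3748,0.9271)
solve A·x = −loads:
  F[0-1] = -287.9120 N (compression)
  F[0-2] = -13.6595 N (compression)
  F[1-2] = +302.3985 N (tension)
  F[1-3] = -230.6650 N (compression)
  F[2-3] = -311.2008 N (compression)
  F[2-4] = +214.7630 N (tension)
  F[3-4] = -440.1021 N (compression)
  F[3-5] = -0.0000 N (compression)
  F[4-5] = +0.0000 N (tension)
  Rx@0 = +140.4600 N
  Ry@0 = +258.4858 N
  Ry@4 = +384.1442 N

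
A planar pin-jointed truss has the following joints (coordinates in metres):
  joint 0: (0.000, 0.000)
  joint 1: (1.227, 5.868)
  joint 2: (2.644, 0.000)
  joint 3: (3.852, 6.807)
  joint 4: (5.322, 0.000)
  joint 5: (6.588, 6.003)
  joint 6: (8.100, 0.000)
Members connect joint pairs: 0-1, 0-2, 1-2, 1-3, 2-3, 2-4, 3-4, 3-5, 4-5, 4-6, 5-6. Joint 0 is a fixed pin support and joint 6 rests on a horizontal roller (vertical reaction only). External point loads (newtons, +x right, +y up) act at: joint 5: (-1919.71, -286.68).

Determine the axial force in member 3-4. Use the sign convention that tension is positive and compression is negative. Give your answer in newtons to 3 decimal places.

N=7 nodes, M=11 members, R=3 reactions → 2N=14, M+R=14
member 0 (0-1): L=5.9949, (cx,cy)=(0.2047,0.9788)
member 1 (0-2): L=2.6440, (cx,cy)=(1.0000,0.0000)
member 2 (1-2): L=6.0367, (cx,cy)=(0.2347,-0.9721)
member 3 (1-3): L=2.7879, (cx,cy)=(0.9416,0.3368)
member 4 (2-3): L=6.9134, (cx,cy)=(0.1747,0.9846)
member 5 (2-4): L=2.6780, (cx,cy)=(1.0000,0.0000)
member 6 (3-4): L=6.9639, (cx,cy)=(0.2111,-0.9775)
member 7 (3-5): L=2.8517, (cx,cy)=(0.9594,-0.2819)
member 8 (4-5): L=6.1350, (cx,cy)=(0.2064,0.9785)
member 9 (4-6): L=2.7780, (cx,cy)=(1.0000,0.0000)
member 10 (5-6): L=6.1905, (cx,cy)=(0.2442,-0.9697)
solve A·x = −loads:
  F[0-1] = -1508.1593 N (compression)
  F[0-2] = -1611.0296 N (compression)
  F[1-2] = +1293.3499 N (tension)
  F[1-3] = -650.2655 N (compression)
  F[2-3] = -1276.8574 N (compression)
  F[2-4] = -1084.3279 N (compression)
  F[3-4] = +1880.7602 N (tension)
  F[3-5] = -1284.4970 N (compression)
  F[4-5] = -1878.8188 N (compression)
  F[4-6] = -299.6173 N (compression)
  F[5-6] = +1226.7047 N (tension)
  Rx@0 = +1919.7100 N
  Ry@0 = +1476.2320 N
  Ry@6 = -1189.5520 N

1880.760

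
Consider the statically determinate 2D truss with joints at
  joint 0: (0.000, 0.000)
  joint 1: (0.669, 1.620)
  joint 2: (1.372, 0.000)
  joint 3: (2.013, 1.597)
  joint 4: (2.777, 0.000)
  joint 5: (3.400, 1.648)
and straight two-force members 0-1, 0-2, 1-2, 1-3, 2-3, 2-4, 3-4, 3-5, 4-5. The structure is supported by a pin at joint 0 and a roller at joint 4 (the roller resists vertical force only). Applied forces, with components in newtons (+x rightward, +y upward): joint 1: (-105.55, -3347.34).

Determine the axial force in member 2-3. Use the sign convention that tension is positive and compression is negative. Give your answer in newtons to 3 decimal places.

790.582

N=6 nodes, M=9 members, R=3 reactions → 2N=12, M+R=12
member 0 (0-1): L=1.7527, (cx,cy)=(0.3817,0.9243)
member 1 (0-2): L=1.3720, (cx,cy)=(1.0000,0.0000)
member 2 (1-2): L=1.7660, (cx,cy)=(0.3981,-0.9173)
member 3 (1-3): L=1.3442, (cx,cy)=(0.9999,-0.0171)
member 4 (2-3): L=1.7208, (cx,cy)=(0.3725,0.9280)
member 5 (2-4): L=1.4050, (cx,cy)=(1.0000,0.0000)
member 6 (3-4): L=1.7703, (cx,cy)=(0.4316,-0.9021)
member 7 (3-5): L=1.3879, (cx,cy)=(0.9993,0.0367)
member 8 (4-5): L=1.7618, (cx,cy)=(0.3536,0.9354)
solve A·x = −loads:
  F[0-1] = -2815.6979 N (compression)
  F[0-2] = +969.1922 N (tension)
  F[1-2] = -799.7915 N (compression)
  F[1-3] = -650.9032 N (compression)
  F[2-3] = +790.5819 N (tension)
  F[2-4] = +356.3221 N (tension)
  F[3-4] = -825.6694 N (compression)
  F[3-5] = -0.0000 N (compression)
  F[4-5] = +0.0000 N (tension)
  Rx@0 = +105.5500 N
  Ry@0 = +2602.5148 N
  Ry@4 = +744.8252 N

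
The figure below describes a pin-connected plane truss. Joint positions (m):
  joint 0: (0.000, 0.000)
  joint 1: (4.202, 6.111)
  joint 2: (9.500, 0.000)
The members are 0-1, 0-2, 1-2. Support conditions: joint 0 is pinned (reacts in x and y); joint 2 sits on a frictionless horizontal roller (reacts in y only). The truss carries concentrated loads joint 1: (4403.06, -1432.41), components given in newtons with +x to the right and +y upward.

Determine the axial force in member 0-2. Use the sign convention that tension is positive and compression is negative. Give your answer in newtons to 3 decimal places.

N=3 nodes, M=3 members, R=3 reactions → 2N=6, M+R=6
member 0 (0-1): L=7.4163, (cx,cy)=(0.5666,0.8240)
member 1 (0-2): L=9.5000, (cx,cy)=(1.0000,0.0000)
member 2 (1-2): L=8.0878, (cx,cy)=(0.6551,-0.7556)
solve A·x = −loads:
  F[0-1] = +2467.8364 N (tension)
  F[0-2] = +3004.8042 N (tension)
  F[1-2] = -4587.0838 N (compression)
  Rx@0 = -4403.0600 N
  Ry@0 = -2033.4938 N
  Ry@2 = +3465.9038 N

3004.804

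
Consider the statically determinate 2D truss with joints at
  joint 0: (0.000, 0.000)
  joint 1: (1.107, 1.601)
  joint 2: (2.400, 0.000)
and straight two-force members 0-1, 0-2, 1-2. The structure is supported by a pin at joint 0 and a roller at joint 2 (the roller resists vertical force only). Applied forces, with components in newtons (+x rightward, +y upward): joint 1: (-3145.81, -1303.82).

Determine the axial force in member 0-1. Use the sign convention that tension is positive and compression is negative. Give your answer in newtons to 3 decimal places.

N=3 nodes, M=3 members, R=3 reactions → 2N=6, M+R=6
member 0 (0-1): L=1.9464, (cx,cy)=(0.5687,0.8225)
member 1 (0-2): L=2.4000, (cx,cy)=(1.0000,0.0000)
member 2 (1-2): L=2.0579, (cx,cy)=(0.6283,-0.7780)
solve A·x = −loads:
  F[0-1] = -3405.3075 N (compression)
  F[0-2] = -1209.1128 N (compression)
  F[1-2] = +1924.4099 N (tension)
  Rx@0 = +3145.8100 N
  Ry@0 = +2800.9504 N
  Ry@2 = -1497.1304 N

-3405.308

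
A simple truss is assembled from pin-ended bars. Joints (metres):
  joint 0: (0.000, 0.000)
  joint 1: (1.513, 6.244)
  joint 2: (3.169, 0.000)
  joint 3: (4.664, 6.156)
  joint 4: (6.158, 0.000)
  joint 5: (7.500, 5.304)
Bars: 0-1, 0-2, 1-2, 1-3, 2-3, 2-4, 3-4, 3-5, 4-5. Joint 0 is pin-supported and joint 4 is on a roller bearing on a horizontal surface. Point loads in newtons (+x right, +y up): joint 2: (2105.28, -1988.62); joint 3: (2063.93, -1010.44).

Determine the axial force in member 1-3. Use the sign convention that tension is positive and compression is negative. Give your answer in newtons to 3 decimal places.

N=6 nodes, M=9 members, R=3 reactions → 2N=12, M+R=12
member 0 (0-1): L=6.4247, (cx,cy)=(0.2355,0.9719)
member 1 (0-2): L=3.1690, (cx,cy)=(1.0000,0.0000)
member 2 (1-2): L=6.4599, (cx,cy)=(0.2564,-0.9666)
member 3 (1-3): L=3.1522, (cx,cy)=(0.9996,-0.0279)
member 4 (2-3): L=6.3349, (cx,cy)=(0.2360,0.9718)
member 5 (2-4): L=2.9890, (cx,cy)=(1.0000,0.0000)
member 6 (3-4): L=6.3347, (cx,cy)=(0.2358,-0.9718)
member 7 (3-5): L=2.9612, (cx,cy)=(0.9577,-0.2877)
member 8 (4-5): L=5.4711, (cx,cy)=(0.2453,0.9695)
solve A·x = −loads:
  F[0-1] = +877.5507 N (tension)
  F[0-2] = +3962.5490 N (tension)
  F[1-2] = -894.9546 N (compression)
  F[1-3] = +436.2545 N (tension)
  F[2-3] = +2936.6138 N (tension)
  F[2-4] = +934.8250 N (tension)
  F[3-4] = -3963.7430 N (compression)
  F[3-5] = -0.0000 N (compression)
  F[4-5] = +0.0000 N (tension)
  Rx@0 = -4169.2100 N
  Ry@0 = -852.8695 N
  Ry@4 = +3851.9295 N

436.255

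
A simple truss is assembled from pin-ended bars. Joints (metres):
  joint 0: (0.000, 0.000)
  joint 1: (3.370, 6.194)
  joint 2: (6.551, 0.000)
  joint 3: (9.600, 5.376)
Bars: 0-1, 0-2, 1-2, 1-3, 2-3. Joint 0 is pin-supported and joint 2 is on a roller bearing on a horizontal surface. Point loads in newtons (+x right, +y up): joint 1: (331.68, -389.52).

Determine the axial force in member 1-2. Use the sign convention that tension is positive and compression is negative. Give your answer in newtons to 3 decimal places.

N=4 nodes, M=5 members, R=3 reactions → 2N=8, M+R=8
member 0 (0-1): L=7.0514, (cx,cy)=(0.4779,0.8784)
member 1 (0-2): L=6.5510, (cx,cy)=(1.0000,0.0000)
member 2 (1-2): L=6.9631, (cx,cy)=(0.4568,-0.8895)
member 3 (1-3): L=6.2835, (cx,cy)=(0.9915,-0.1302)
member 4 (2-3): L=6.1804, (cx,cy)=(0.4933,0.8698)
solve A·x = −loads:
  F[0-1] = +141.6931 N (tension)
  F[0-2] = +263.9623 N (tension)
  F[1-2] = -577.8023 N (compression)
  F[1-3] = +0.0000 N (tension)
  F[2-3] = -0.0000 N (compression)
  Rx@0 = -331.6800 N
  Ry@0 = -124.4639 N
  Ry@2 = +513.9839 N

-577.802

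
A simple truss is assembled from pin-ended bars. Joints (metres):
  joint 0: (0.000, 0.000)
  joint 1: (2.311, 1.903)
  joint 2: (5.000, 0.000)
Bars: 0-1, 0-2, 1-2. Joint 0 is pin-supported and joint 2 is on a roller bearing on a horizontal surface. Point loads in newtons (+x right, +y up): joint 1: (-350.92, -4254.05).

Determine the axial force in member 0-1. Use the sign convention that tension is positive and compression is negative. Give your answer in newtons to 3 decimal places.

-3809.178

N=3 nodes, M=3 members, R=3 reactions → 2N=6, M+R=6
member 0 (0-1): L=2.9937, (cx,cy)=(0.7720,0.6357)
member 1 (0-2): L=5.0000, (cx,cy)=(1.0000,0.0000)
member 2 (1-2): L=3.2943, (cx,cy)=(0.8163,-0.5777)
solve A·x = −loads:
  F[0-1] = -3809.1779 N (compression)
  F[0-2] = +2589.6098 N (tension)
  F[1-2] = -3172.4956 N (compression)
  Rx@0 = +350.9200 N
  Ry@0 = +2421.3882 N
  Ry@2 = +1832.6618 N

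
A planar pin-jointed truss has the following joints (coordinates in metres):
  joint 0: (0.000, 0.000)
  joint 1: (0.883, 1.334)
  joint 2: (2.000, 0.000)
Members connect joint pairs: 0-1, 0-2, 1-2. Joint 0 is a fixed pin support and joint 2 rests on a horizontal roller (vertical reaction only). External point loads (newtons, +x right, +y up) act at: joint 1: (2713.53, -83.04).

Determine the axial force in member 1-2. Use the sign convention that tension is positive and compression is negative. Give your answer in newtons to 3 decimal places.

N=3 nodes, M=3 members, R=3 reactions → 2N=6, M+R=6
member 0 (0-1): L=1.5998, (cx,cy)=(0.5520,0.8339)
member 1 (0-2): L=2.0000, (cx,cy)=(1.0000,0.0000)
member 2 (1-2): L=1.7399, (cx,cy)=(0.6420,-0.7667)
solve A·x = −loads:
  F[0-1] = +2114.8865 N (tension)
  F[0-2] = +1546.2049 N (tension)
  F[1-2] = -2408.4501 N (compression)
  Rx@0 = -2713.5300 N
  Ry@0 = -1763.5467 N
  Ry@2 = +1846.5867 N

-2408.450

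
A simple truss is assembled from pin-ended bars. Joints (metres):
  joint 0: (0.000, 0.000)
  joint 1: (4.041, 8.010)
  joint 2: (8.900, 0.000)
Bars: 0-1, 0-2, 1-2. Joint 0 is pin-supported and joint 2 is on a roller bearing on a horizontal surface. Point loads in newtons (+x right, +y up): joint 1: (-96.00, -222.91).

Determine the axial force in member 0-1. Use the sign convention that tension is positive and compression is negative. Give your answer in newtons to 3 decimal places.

N=3 nodes, M=3 members, R=3 reactions → 2N=6, M+R=6
member 0 (0-1): L=8.9716, (cx,cy)=(0.4504,0.8928)
member 1 (0-2): L=8.9000, (cx,cy)=(1.0000,0.0000)
member 2 (1-2): L=9.3686, (cx,cy)=(0.5186,-0.8550)
solve A·x = −loads:
  F[0-1] = -233.0813 N (compression)
  F[0-2] = +8.9847 N (tension)
  F[1-2] = -17.3233 N (compression)
  Rx@0 = +96.0000 N
  Ry@0 = +208.0988 N
  Ry@2 = +14.8112 N

-233.081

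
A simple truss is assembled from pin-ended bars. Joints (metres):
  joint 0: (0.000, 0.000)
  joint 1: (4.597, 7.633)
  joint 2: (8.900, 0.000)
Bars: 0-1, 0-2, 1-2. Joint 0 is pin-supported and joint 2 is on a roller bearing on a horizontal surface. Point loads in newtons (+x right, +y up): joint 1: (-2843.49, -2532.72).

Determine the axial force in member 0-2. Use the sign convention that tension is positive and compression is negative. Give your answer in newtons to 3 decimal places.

N=3 nodes, M=3 members, R=3 reactions → 2N=6, M+R=6
member 0 (0-1): L=8.9104, (cx,cy)=(0.5159,0.8566)
member 1 (0-2): L=8.9000, (cx,cy)=(1.0000,0.0000)
member 2 (1-2): L=8.7623, (cx,cy)=(0.4911,-0.8711)
solve A·x = −loads:
  F[0-1] = -4276.2641 N (compression)
  F[0-2] = -637.3037 N (compression)
  F[1-2] = +1297.7616 N (tension)
  Rx@0 = +2843.4900 N
  Ry@0 = +3663.2195 N
  Ry@2 = -1130.4995 N

-637.304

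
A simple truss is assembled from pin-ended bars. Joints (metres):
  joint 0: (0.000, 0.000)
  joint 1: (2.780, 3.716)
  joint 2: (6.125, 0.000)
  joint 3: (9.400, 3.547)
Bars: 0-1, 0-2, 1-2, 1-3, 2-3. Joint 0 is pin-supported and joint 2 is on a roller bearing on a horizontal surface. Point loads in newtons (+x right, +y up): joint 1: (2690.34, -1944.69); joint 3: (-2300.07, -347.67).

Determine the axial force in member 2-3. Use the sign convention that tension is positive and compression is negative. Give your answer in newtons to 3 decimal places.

N=4 nodes, M=5 members, R=3 reactions → 2N=8, M+R=8
member 0 (0-1): L=4.6408, (cx,cy)=(0.5990,0.8007)
member 1 (0-2): L=6.1250, (cx,cy)=(1.0000,0.0000)
member 2 (1-2): L=4.9998, (cx,cy)=(0.6690,-0.7432)
member 3 (1-3): L=6.6222, (cx,cy)=(0.9997,-0.0255)
member 4 (2-3): L=4.8277, (cx,cy)=(0.6784,0.7347)
solve A·x = −loads:
  F[0-1] = -719.2299 N (compression)
  F[0-2] = +821.1133 N (tension)
  F[1-2] = -1775.2491 N (compression)
  F[1-3] = -1934.1165 N (compression)
  F[2-3] = -540.3848 N (compression)
  Rx@0 = -390.2700 N
  Ry@0 = +575.9043 N
  Ry@2 = +1716.4557 N

-540.385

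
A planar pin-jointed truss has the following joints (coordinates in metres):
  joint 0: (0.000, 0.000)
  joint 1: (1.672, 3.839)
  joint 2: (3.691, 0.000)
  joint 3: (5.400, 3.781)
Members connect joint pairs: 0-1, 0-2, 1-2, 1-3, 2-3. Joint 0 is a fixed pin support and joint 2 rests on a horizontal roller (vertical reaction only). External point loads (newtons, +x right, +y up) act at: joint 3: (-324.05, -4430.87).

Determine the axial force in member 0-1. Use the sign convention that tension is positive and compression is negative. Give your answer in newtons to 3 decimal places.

N=4 nodes, M=5 members, R=3 reactions → 2N=8, M+R=8
member 0 (0-1): L=4.1873, (cx,cy)=(0.3993,0.9168)
member 1 (0-2): L=3.6910, (cx,cy)=(1.0000,0.0000)
member 2 (1-2): L=4.3375, (cx,cy)=(0.4655,-0.8851)
member 3 (1-3): L=3.7285, (cx,cy)=(0.9999,-0.0156)
member 4 (2-3): L=4.1493, (cx,cy)=(0.4119,0.9112)
solve A·x = −loads:
  F[0-1] = +1875.6387 N (tension)
  F[0-2] = -1072.9970 N (compression)
  F[1-2] = -1972.2391 N (compression)
  F[1-3] = +1667.1686 N (tension)
  F[2-3] = -4834.0050 N (compression)
  Rx@0 = +324.0500 N
  Ry@0 = -1719.6217 N
  Ry@2 = +6150.4917 N

1875.639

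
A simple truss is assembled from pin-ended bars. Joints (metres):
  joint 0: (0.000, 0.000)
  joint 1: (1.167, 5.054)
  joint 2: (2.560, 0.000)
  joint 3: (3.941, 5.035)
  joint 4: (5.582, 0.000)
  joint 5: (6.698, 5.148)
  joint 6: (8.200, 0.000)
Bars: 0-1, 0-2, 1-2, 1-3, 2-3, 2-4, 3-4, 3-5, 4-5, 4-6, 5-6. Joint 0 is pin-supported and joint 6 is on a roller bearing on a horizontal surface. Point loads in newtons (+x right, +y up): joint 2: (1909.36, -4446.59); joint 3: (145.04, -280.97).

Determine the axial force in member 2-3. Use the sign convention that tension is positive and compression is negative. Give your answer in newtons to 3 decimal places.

N=7 nodes, M=11 members, R=3 reactions → 2N=14, M+R=14
member 0 (0-1): L=5.1870, (cx,cy)=(0.2250,0.9744)
member 1 (0-2): L=2.5600, (cx,cy)=(1.0000,0.0000)
member 2 (1-2): L=5.2425, (cx,cy)=(0.2657,-0.9641)
member 3 (1-3): L=2.7741, (cx,cy)=(1.0000,-0.0068)
member 4 (2-3): L=5.2210, (cx,cy)=(0.2645,0.9644)
member 5 (2-4): L=3.0220, (cx,cy)=(1.0000,0.0000)
member 6 (3-4): L=5.2957, (cx,cy)=(0.3099,-0.9508)
member 7 (3-5): L=2.7593, (cx,cy)=(0.9992,0.0410)
member 8 (4-5): L=5.2676, (cx,cy)=(0.2119,0.9773)
member 9 (4-6): L=2.6180, (cx,cy)=(1.0000,0.0000)
member 10 (5-6): L=5.3626, (cx,cy)=(0.2801,-0.9600)
solve A·x = −loads:
  F[0-1] = -3197.2321 N (compression)
  F[0-2] = +2773.7332 N (tension)
  F[1-2] = +3242.6581 N (tension)
  F[1-3] = -1580.9933 N (compression)
  F[2-3] = +1369.2700 N (tension)
  F[2-4] = +1363.8094 N (tension)
  F[3-4] = -1731.4324 N (compression)
  F[3-5] = -827.9748 N (compression)
  F[4-5] = +1684.4437 N (tension)
  F[4-6] = +470.4104 N (tension)
  F[5-6] = -1679.5217 N (compression)
  Rx@0 = -2054.4000 N
  Ry@0 = +3115.2613 N
  Ry@6 = +1612.2987 N

1369.270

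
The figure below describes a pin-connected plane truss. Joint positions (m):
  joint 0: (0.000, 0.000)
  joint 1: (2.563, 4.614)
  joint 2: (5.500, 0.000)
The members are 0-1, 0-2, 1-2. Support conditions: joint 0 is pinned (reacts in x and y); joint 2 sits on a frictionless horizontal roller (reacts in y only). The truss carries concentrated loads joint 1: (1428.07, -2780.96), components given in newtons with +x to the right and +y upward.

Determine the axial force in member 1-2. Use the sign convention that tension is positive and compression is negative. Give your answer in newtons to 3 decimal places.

N=3 nodes, M=3 members, R=3 reactions → 2N=6, M+R=6
member 0 (0-1): L=5.2781, (cx,cy)=(0.4856,0.8742)
member 1 (0-2): L=5.5000, (cx,cy)=(1.0000,0.0000)
member 2 (1-2): L=5.4695, (cx,cy)=(0.5370,-0.8436)
solve A·x = −loads:
  F[0-1] = -328.3196 N (compression)
  F[0-2] = +1587.5002 N (tension)
  F[1-2] = -2956.3381 N (compression)
  Rx@0 = -1428.0700 N
  Ry@0 = +287.0117 N
  Ry@2 = +2493.9483 N

-2956.338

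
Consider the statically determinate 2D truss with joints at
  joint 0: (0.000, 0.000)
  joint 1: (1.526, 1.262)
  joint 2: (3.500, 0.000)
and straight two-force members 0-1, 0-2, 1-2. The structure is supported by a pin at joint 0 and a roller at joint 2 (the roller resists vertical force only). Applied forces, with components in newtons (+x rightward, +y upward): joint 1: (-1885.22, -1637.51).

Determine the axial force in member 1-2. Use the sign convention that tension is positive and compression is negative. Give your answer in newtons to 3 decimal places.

N=3 nodes, M=3 members, R=3 reactions → 2N=6, M+R=6
member 0 (0-1): L=1.9802, (cx,cy)=(0.7706,0.6373)
member 1 (0-2): L=3.5000, (cx,cy)=(1.0000,0.0000)
member 2 (1-2): L=2.3429, (cx,cy)=(0.8425,-0.5386)
solve A·x = −loads:
  F[0-1] = -2515.7927 N (compression)
  F[0-2] = +53.4918 N (tension)
  F[1-2] = -63.4891 N (compression)
  Rx@0 = +1885.2200 N
  Ry@0 = +1603.3121 N
  Ry@2 = +34.1979 N

-63.489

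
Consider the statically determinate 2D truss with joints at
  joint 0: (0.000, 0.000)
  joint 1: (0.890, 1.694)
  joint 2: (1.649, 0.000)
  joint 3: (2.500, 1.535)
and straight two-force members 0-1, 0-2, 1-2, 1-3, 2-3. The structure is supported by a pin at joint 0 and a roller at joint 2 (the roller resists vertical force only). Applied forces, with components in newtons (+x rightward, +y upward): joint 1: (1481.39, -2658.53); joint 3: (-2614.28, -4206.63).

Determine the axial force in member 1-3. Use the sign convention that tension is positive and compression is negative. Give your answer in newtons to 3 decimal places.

N=4 nodes, M=5 members, R=3 reactions → 2N=8, M+R=8
member 0 (0-1): L=1.9136, (cx,cy)=(0.4651,0.8853)
member 1 (0-2): L=1.6490, (cx,cy)=(1.0000,0.0000)
member 2 (1-2): L=1.8563, (cx,cy)=(0.4089,-0.9126)
member 3 (1-3): L=1.6178, (cx,cy)=(0.9952,-0.0983)
member 4 (2-3): L=1.7551, (cx,cy)=(0.4849,0.8746)
solve A·x = −loads:
  F[0-1] = +40.1241 N (tension)
  F[0-2] = -1151.5517 N (compression)
  F[1-2] = -2923.1597 N (compression)
  F[1-3] = -268.7912 N (compression)
  F[2-3] = -4840.0525 N (compression)
  Rx@0 = +1132.8900 N
  Ry@0 = -35.5201 N
  Ry@2 = +6900.6801 N

-268.791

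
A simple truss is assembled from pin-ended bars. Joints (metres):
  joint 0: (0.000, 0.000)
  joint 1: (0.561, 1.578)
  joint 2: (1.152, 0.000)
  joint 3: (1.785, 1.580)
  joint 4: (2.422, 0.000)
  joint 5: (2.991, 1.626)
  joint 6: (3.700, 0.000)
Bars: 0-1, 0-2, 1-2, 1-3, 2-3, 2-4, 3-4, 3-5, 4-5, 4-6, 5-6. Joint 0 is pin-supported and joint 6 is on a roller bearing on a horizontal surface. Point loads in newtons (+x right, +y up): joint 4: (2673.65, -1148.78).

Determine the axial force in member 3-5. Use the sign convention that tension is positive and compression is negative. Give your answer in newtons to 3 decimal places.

-599.475

N=7 nodes, M=11 members, R=3 reactions → 2N=14, M+R=14
member 0 (0-1): L=1.6748, (cx,cy)=(0.3350,0.9422)
member 1 (0-2): L=1.1520, (cx,cy)=(1.0000,0.0000)
member 2 (1-2): L=1.6850, (cx,cy)=(0.3507,-0.9365)
member 3 (1-3): L=1.2240, (cx,cy)=(1.0000,0.0016)
member 4 (2-3): L=1.7021, (cx,cy)=(0.3719,0.9283)
member 5 (2-4): L=1.2700, (cx,cy)=(1.0000,0.0000)
member 6 (3-4): L=1.7036, (cx,cy)=(0.3739,-0.9275)
member 7 (3-5): L=1.2069, (cx,cy)=(0.9993,0.0381)
member 8 (4-5): L=1.7227, (cx,cy)=(0.3303,0.9439)
member 9 (4-6): L=1.2780, (cx,cy)=(1.0000,0.0000)
member 10 (5-6): L=1.7739, (cx,cy)=(0.3997,-0.9166)
solve A·x = −loads:
  F[0-1] = -421.1243 N (compression)
  F[0-2] = +2814.7158 N (tension)
  F[1-2] = +423.2057 N (tension)
  F[1-3] = -289.4985 N (compression)
  F[2-3] = -426.9448 N (compression)
  F[2-4] = +3121.9277 N (tension)
  F[3-4] = +403.1930 N (tension)
  F[3-5] = -599.4750 N (compression)
  F[4-5] = +820.9063 N (tension)
  F[4-6] = +327.8951 N (tension)
  F[5-6] = -820.3639 N (compression)
  Rx@0 = -2673.6500 N
  Ry@0 = +396.7948 N
  Ry@6 = +751.9852 N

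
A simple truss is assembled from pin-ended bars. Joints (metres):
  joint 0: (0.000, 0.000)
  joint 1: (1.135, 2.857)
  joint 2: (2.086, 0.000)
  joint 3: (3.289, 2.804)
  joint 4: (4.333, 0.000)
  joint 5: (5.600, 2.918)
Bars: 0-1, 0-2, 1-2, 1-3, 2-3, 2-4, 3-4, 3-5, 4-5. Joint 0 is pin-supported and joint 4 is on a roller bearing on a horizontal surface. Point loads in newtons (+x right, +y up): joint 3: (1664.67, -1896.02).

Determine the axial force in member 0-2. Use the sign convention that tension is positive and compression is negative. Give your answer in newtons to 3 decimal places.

1418.195

N=6 nodes, M=9 members, R=3 reactions → 2N=12, M+R=12
member 0 (0-1): L=3.0742, (cx,cy)=(0.3692,0.9293)
member 1 (0-2): L=2.0860, (cx,cy)=(1.0000,0.0000)
member 2 (1-2): L=3.0111, (cx,cy)=(0.3158,-0.9488)
member 3 (1-3): L=2.1547, (cx,cy)=(0.9997,-0.0246)
member 4 (2-3): L=3.0512, (cx,cy)=(0.3943,0.9190)
member 5 (2-4): L=2.2470, (cx,cy)=(1.0000,0.0000)
member 6 (3-4): L=2.9920, (cx,cy)=(0.3489,-0.9372)
member 7 (3-5): L=2.3138, (cx,cy)=(0.9988,0.0493)
member 8 (4-5): L=3.1812, (cx,cy)=(0.3983,0.9173)
solve A·x = −loads:
  F[0-1] = +667.5880 N (tension)
  F[0-2] = +1418.1949 N (tension)
  F[1-2] = -665.7354 N (compression)
  F[1-3] = +456.8720 N (tension)
  F[2-3] = +687.3402 N (tension)
  F[2-4] = +936.9350 N (tension)
  F[3-4] = -2685.2056 N (compression)
  F[3-5] = -0.0000 N (compression)
  F[4-5] = +0.0000 N (tension)
  Rx@0 = -1664.6700 N
  Ry@0 = -620.4223 N
  Ry@4 = +2516.4423 N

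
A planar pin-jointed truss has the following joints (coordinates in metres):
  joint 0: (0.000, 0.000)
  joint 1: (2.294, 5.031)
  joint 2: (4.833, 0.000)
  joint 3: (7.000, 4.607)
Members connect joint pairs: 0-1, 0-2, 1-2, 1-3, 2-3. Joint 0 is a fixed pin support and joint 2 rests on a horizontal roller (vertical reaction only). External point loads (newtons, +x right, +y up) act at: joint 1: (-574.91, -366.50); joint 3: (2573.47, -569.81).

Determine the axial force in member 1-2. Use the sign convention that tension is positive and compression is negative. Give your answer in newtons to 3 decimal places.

N=4 nodes, M=5 members, R=3 reactions → 2N=8, M+R=8
member 0 (0-1): L=5.5293, (cx,cy)=(0.4149,0.9099)
member 1 (0-2): L=4.8330, (cx,cy)=(1.0000,0.0000)
member 2 (1-2): L=5.6354, (cx,cy)=(0.4505,-0.8928)
member 3 (1-3): L=4.7251, (cx,cy)=(0.9960,-0.0897)
member 4 (2-3): L=5.0912, (cx,cy)=(0.4256,0.9049)
solve A·x = −loads:
  F[0-1] = +2107.5564 N (tension)
  F[0-2] = +1124.1789 N (tension)
  F[1-2] = -2833.6167 N (compression)
  F[1-3] = +2737.0092 N (tension)
  F[2-3] = -358.2810 N (compression)
  Rx@0 = -1998.5600 N
  Ry@0 = -1917.6161 N
  Ry@2 = +2853.9261 N

-2833.617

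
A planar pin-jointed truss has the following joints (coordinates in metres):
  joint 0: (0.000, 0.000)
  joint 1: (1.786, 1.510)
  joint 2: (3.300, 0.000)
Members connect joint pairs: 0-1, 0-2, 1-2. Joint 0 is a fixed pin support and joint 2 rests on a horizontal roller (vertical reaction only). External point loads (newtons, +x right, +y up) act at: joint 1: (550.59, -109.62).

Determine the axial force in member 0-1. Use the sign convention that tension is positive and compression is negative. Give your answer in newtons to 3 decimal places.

N=3 nodes, M=3 members, R=3 reactions → 2N=6, M+R=6
member 0 (0-1): L=2.3388, (cx,cy)=(0.7636,0.6456)
member 1 (0-2): L=3.3000, (cx,cy)=(1.0000,0.0000)
member 2 (1-2): L=2.1383, (cx,cy)=(0.7080,-0.7062)
solve A·x = −loads:
  F[0-1] = +312.3191 N (tension)
  F[0-2] = +312.0889 N (tension)
  F[1-2] = -440.7776 N (compression)
  Rx@0 = -550.5900 N
  Ry@0 = -201.6443 N
  Ry@2 = +311.2643 N

312.319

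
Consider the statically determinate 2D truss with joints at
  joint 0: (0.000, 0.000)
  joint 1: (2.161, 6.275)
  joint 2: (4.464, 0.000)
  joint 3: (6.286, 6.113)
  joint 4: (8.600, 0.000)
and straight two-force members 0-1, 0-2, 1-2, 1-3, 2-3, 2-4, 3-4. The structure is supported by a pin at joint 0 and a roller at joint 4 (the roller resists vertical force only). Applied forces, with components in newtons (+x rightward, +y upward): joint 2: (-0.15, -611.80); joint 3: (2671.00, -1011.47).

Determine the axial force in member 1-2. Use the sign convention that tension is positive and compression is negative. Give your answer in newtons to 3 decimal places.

N=5 nodes, M=7 members, R=3 reactions → 2N=10, M+R=10
member 0 (0-1): L=6.6367, (cx,cy)=(0.3256,0.9455)
member 1 (0-2): L=4.4640, (cx,cy)=(1.0000,0.0000)
member 2 (1-2): L=6.6843, (cx,cy)=(0.3445,-0.9388)
member 3 (1-3): L=4.1282, (cx,cy)=(0.9992,-0.0392)
member 4 (2-3): L=6.3788, (cx,cy)=(0.2856,0.9583)
member 5 (2-4): L=4.1360, (cx,cy)=(1.0000,0.0000)
member 6 (3-4): L=6.5363, (cx,cy)=(0.3540,-0.9352)
solve A·x = −loads:
  F[0-1] = +1408.9807 N (tension)
  F[0-2] = +2212.0654 N (tension)
  F[1-2] = -1459.3100 N (compression)
  F[1-3] = +962.3170 N (tension)
  F[2-3] = +2067.9115 N (tension)
  F[2-4] = +1118.7544 N (tension)
  F[3-4] = -3160.1241 N (compression)
  Rx@0 = -2670.8500 N
  Ry@0 = -1332.1950 N
  Ry@4 = +2955.4650 N

-1459.310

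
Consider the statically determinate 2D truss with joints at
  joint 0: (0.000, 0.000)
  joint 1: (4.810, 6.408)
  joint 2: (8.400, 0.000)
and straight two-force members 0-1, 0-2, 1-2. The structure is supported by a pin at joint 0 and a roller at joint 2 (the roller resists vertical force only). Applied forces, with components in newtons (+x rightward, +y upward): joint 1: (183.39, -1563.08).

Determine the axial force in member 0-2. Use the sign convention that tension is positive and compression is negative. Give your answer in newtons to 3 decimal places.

579.817

N=3 nodes, M=3 members, R=3 reactions → 2N=6, M+R=6
member 0 (0-1): L=8.0124, (cx,cy)=(0.6003,0.7998)
member 1 (0-2): L=8.4000, (cx,cy)=(1.0000,0.0000)
member 2 (1-2): L=7.3451, (cx,cy)=(0.4888,-0.8724)
solve A·x = −loads:
  F[0-1] = -660.3607 N (compression)
  F[0-2] = +579.8174 N (tension)
  F[1-2] = -1186.3006 N (compression)
  Rx@0 = -183.3900 N
  Ry@0 = +528.1302 N
  Ry@2 = +1034.9498 N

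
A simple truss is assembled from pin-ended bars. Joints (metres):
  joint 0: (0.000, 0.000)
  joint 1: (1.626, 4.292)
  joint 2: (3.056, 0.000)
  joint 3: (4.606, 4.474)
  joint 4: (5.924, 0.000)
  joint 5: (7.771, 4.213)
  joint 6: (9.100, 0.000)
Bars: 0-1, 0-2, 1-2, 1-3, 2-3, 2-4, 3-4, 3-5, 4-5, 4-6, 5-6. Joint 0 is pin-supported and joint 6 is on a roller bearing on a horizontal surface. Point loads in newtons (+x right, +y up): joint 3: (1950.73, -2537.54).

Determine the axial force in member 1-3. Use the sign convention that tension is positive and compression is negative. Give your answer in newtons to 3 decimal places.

N=7 nodes, M=11 members, R=3 reactions → 2N=14, M+R=14
member 0 (0-1): L=4.5897, (cx,cy)=(0.3543,0.9351)
member 1 (0-2): L=3.0560, (cx,cy)=(1.0000,0.0000)
member 2 (1-2): L=4.5240, (cx,cy)=(0.3161,-0.9487)
member 3 (1-3): L=2.9856, (cx,cy)=(0.9981,0.0610)
member 4 (2-3): L=4.7349, (cx,cy)=(0.3274,0.9449)
member 5 (2-4): L=2.8680, (cx,cy)=(1.0000,0.0000)
member 6 (3-4): L=4.6641, (cx,cy)=(0.2826,-0.9592)
member 7 (3-5): L=3.1757, (cx,cy)=(0.9966,-0.0822)
member 8 (4-5): L=4.6001, (cx,cy)=(0.4015,0.9159)
member 9 (4-6): L=3.1760, (cx,cy)=(1.0000,0.0000)
member 10 (5-6): L=4.4176, (cx,cy)=(0.3008,-0.9537)
solve A·x = −loads:
  F[0-1] = -314.4776 N (compression)
  F[0-2] = +2062.1410 N (tension)
  F[1-2] = +296.7636 N (tension)
  F[1-3] = -205.5989 N (compression)
  F[2-3] = -297.9655 N (compression)
  F[2-4] = +2253.4877 N (tension)
  F[3-4] = -2198.4610 N (compression)
  F[3-5] = -1637.7779 N (compression)
  F[4-5] = +2302.6161 N (tension)
  F[4-6] = +707.7040 N (tension)
  F[5-6] = -2352.4354 N (compression)
  Rx@0 = -1950.7300 N
  Ry@0 = +294.0812 N
  Ry@6 = +2243.4588 N

-205.599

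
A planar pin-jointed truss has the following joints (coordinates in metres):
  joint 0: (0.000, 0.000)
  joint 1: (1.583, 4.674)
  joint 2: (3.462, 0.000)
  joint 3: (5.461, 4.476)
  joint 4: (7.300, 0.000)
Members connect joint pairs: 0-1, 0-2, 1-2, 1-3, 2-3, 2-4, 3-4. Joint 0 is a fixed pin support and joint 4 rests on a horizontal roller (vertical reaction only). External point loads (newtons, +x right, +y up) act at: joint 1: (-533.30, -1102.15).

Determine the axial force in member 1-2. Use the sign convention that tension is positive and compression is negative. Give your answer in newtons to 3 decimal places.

N=5 nodes, M=7 members, R=3 reactions → 2N=10, M+R=10
member 0 (0-1): L=4.9348, (cx,cy)=(0.3208,0.9472)
member 1 (0-2): L=3.4620, (cx,cy)=(1.0000,0.0000)
member 2 (1-2): L=5.0376, (cx,cy)=(0.3730,-0.9278)
member 3 (1-3): L=3.8831, (cx,cy)=(0.9987,-0.0510)
member 4 (2-3): L=4.9021, (cx,cy)=(0.4078,0.9131)
member 5 (2-4): L=3.8380, (cx,cy)=(1.0000,0.0000)
member 6 (3-4): L=4.8391, (cx,cy)=(0.3800,-0.9250)
solve A·x = −loads:
  F[0-1] = -1271.8201 N (compression)
  F[0-2] = -125.3210 N (compression)
  F[1-2] = +105.7003 N (tension)
  F[1-3] = +86.0068 N (tension)
  F[2-3] = -107.4082 N (compression)
  F[2-4] = -42.0955 N (compression)
  F[3-4] = +110.7682 N (tension)
  Rx@0 = +533.3000 N
  Ry@0 = +1204.6076 N
  Ry@4 = -102.4576 N

105.700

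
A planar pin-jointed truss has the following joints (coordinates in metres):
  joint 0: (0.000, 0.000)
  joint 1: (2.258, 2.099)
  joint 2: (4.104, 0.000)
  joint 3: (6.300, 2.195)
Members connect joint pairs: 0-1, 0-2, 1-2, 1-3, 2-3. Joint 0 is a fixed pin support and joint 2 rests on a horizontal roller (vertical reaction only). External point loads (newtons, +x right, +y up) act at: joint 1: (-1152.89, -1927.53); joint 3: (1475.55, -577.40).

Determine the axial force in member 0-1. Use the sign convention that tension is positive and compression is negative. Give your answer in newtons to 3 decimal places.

N=4 nodes, M=5 members, R=3 reactions → 2N=8, M+R=8
member 0 (0-1): L=3.0829, (cx,cy)=(0.7324,0.6808)
member 1 (0-2): L=4.1040, (cx,cy)=(1.0000,0.0000)
member 2 (1-2): L=2.7953, (cx,cy)=(0.6604,-0.7509)
member 3 (1-3): L=4.0431, (cx,cy)=(0.9997,0.0237)
member 4 (2-3): L=3.1049, (cx,cy)=(0.7073,0.7069)
solve A·x = −loads:
  F[0-1] = -526.5662 N (compression)
  F[0-2] = +708.3296 N (tension)
  F[1-2] = -2022.9607 N (compression)
  F[1-3] = +2103.7809 N (tension)
  F[2-3] = -887.4118 N (compression)
  Rx@0 = -322.6600 N
  Ry@0 = +358.5121 N
  Ry@2 = +2146.4179 N

-526.566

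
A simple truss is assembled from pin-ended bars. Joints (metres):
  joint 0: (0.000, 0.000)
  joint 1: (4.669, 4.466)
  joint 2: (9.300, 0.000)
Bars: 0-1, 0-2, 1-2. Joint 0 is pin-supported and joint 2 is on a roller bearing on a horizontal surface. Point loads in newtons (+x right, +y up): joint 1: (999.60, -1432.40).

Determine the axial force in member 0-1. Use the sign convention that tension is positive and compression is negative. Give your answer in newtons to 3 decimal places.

N=3 nodes, M=3 members, R=3 reactions → 2N=6, M+R=6
member 0 (0-1): L=6.4610, (cx,cy)=(0.7226,0.6912)
member 1 (0-2): L=9.3000, (cx,cy)=(1.0000,0.0000)
member 2 (1-2): L=6.4336, (cx,cy)=(0.7198,-0.6942)
solve A·x = −loads:
  F[0-1] = -337.4464 N (compression)
  F[0-2] = +1243.4529 N (tension)
  F[1-2] = -1727.4647 N (compression)
  Rx@0 = -999.6000 N
  Ry@0 = +233.2506 N
  Ry@2 = +1199.1494 N

-337.446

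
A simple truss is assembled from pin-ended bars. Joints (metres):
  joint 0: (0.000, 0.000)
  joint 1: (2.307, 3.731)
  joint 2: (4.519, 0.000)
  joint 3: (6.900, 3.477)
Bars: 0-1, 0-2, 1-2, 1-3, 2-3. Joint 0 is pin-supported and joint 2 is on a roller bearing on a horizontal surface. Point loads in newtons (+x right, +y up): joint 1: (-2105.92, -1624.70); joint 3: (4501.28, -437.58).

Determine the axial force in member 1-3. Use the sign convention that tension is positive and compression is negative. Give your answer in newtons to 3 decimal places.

4632.821

N=4 nodes, M=5 members, R=3 reactions → 2N=8, M+R=8
member 0 (0-1): L=4.3866, (cx,cy)=(0.5259,0.8505)
member 1 (0-2): L=4.5190, (cx,cy)=(1.0000,0.0000)
member 2 (1-2): L=4.3374, (cx,cy)=(0.5100,-0.8602)
member 3 (1-3): L=4.6000, (cx,cy)=(0.9985,-0.0552)
member 4 (2-3): L=4.2141, (cx,cy)=(0.5650,0.8251)
solve A·x = −loads:
  F[0-1] = +1363.7829 N (tension)
  F[0-2] = +1678.1261 N (tension)
  F[1-2] = -3534.6505 N (compression)
  F[1-3] = +4632.8206 N (tension)
  F[2-3] = -220.3028 N (compression)
  Rx@0 = -2395.3600 N
  Ry@0 = -1159.9479 N
  Ry@2 = +3222.2279 N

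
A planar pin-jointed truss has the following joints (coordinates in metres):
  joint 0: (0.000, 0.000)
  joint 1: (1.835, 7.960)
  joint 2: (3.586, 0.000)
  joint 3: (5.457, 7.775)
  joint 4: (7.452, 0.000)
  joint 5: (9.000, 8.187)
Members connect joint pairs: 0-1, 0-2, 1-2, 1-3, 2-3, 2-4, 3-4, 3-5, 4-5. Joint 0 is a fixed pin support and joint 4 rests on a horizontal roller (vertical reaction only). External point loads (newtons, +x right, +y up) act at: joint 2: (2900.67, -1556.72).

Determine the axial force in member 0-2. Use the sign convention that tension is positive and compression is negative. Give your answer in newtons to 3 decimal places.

N=6 nodes, M=9 members, R=3 reactions → 2N=12, M+R=12
member 0 (0-1): L=8.1688, (cx,cy)=(0.2246,0.9744)
member 1 (0-2): L=3.5860, (cx,cy)=(1.0000,0.0000)
member 2 (1-2): L=8.1503, (cx,cy)=(0.2148,-0.9766)
member 3 (1-3): L=3.6267, (cx,cy)=(0.9987,-0.0510)
member 4 (2-3): L=7.9970, (cx,cy)=(0.2340,0.9722)
member 5 (2-4): L=3.8660, (cx,cy)=(1.0000,0.0000)
member 6 (3-4): L=8.0269, (cx,cy)=(0.2485,-0.9686)
member 7 (3-5): L=3.5669, (cx,cy)=(0.9933,0.1155)
member 8 (4-5): L=8.3321, (cx,cy)=(0.1858,0.9826)
solve A·x = −loads:
  F[0-1] = -828.7875 N (compression)
  F[0-2] = +3086.8455 N (tension)
  F[1-2] = +846.1584 N (tension)
  F[1-3] = -368.4425 N (compression)
  F[2-3] = +751.1682 N (tension)
  F[2-4] = +192.2164 N (tension)
  F[3-4] = -773.3815 N (compression)
  F[3-5] = -0.0000 N (compression)
  F[4-5] = +0.0000 N (tension)
  Rx@0 = -2900.6700 N
  Ry@0 = +807.6059 N
  Ry@4 = +749.1141 N

3086.845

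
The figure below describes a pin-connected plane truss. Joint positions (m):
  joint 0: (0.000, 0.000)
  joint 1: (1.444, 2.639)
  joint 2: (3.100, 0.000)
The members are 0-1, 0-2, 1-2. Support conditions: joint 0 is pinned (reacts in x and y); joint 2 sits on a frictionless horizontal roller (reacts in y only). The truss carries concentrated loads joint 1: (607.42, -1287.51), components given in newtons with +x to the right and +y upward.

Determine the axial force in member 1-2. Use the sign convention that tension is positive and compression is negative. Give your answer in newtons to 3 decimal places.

-1318.497

N=3 nodes, M=3 members, R=3 reactions → 2N=6, M+R=6
member 0 (0-1): L=3.0082, (cx,cy)=(0.4800,0.8773)
member 1 (0-2): L=3.1000, (cx,cy)=(1.0000,0.0000)
member 2 (1-2): L=3.1156, (cx,cy)=(0.5315,-0.8470)
solve A·x = −loads:
  F[0-1] = -194.5704 N (compression)
  F[0-2] = +700.8170 N (tension)
  F[1-2] = -1318.4969 N (compression)
  Rx@0 = -607.4200 N
  Ry@0 = +170.6888 N
  Ry@2 = +1116.8212 N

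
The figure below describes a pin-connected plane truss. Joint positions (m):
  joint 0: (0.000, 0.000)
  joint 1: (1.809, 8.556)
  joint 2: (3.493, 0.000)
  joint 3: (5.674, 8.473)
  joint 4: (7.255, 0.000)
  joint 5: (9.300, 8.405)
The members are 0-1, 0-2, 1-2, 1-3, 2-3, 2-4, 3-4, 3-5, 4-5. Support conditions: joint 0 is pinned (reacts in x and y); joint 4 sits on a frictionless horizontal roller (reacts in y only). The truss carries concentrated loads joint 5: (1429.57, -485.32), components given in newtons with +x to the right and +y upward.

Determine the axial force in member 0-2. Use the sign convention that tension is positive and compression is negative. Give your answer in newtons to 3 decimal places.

N=6 nodes, M=9 members, R=3 reactions → 2N=12, M+R=12
member 0 (0-1): L=8.7451, (cx,cy)=(0.2069,0.9784)
member 1 (0-2): L=3.4930, (cx,cy)=(1.0000,0.0000)
member 2 (1-2): L=8.7201, (cx,cy)=(0.1931,-0.9812)
member 3 (1-3): L=3.8659, (cx,cy)=(0.9998,-0.0215)
member 4 (2-3): L=8.7492, (cx,cy)=(0.2493,0.9684)
member 5 (2-4): L=3.7620, (cx,cy)=(1.0000,0.0000)
member 6 (3-4): L=8.6192, (cx,cy)=(0.1834,-0.9830)
member 7 (3-5): L=3.6266, (cx,cy)=(0.9998,-0.0188)
member 8 (4-5): L=8.6502, (cx,cy)=(0.2364,0.9717)
solve A·x = −loads:
  F[0-1] = +1832.6099 N (tension)
  F[0-2] = +1050.4808 N (tension)
  F[1-2] = -1843.4598 N (compression)
  F[1-3] = +735.2602 N (tension)
  F[2-3] = +1867.7195 N (tension)
  F[2-4] = +228.8942 N (tension)
  F[3-4] = -1853.3089 N (compression)
  F[3-5] = +1540.8933 N (tension)
  F[4-5] = -469.7437 N (compression)
  Rx@0 = -1429.5700 N
  Ry@0 = -1792.9725 N
  Ry@4 = +2278.2925 N

1050.481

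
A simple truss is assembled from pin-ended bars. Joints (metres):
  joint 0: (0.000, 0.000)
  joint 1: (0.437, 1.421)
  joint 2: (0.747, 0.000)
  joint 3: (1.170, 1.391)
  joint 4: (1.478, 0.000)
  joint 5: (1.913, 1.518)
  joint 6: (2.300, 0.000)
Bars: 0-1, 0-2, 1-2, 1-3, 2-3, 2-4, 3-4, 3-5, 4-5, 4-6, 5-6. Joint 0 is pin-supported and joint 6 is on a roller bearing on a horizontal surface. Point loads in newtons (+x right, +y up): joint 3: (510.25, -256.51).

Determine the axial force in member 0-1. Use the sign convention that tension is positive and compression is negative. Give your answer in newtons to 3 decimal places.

N=7 nodes, M=11 members, R=3 reactions → 2N=14, M+R=14
member 0 (0-1): L=1.4867, (cx,cy)=(0.2939,0.9558)
member 1 (0-2): L=0.7470, (cx,cy)=(1.0000,0.0000)
member 2 (1-2): L=1.4544, (cx,cy)=(0.2131,-0.9770)
member 3 (1-3): L=0.7336, (cx,cy)=(0.9992,-0.0409)
member 4 (2-3): L=1.4539, (cx,cy)=(0.2909,0.9567)
member 5 (2-4): L=0.7310, (cx,cy)=(1.0000,0.0000)
member 6 (3-4): L=1.4247, (cx,cy)=(0.2162,-0.9764)
member 7 (3-5): L=0.7538, (cx,cy)=(0.9857,0.1685)
member 8 (4-5): L=1.5791, (cx,cy)=(0.2755,0.9613)
member 9 (4-6): L=0.8220, (cx,cy)=(1.0000,0.0000)
member 10 (5-6): L=1.5666, (cx,cy)=(0.2470,-0.9690)
solve A·x = −loads:
  F[0-1] = +191.0039 N (tension)
  F[0-2] = +454.1055 N (tension)
  F[1-2] = -190.9162 N (compression)
  F[1-3] = +96.9180 N (tension)
  F[2-3] = +194.9632 N (tension)
  F[2-4] = +356.6899 N (tension)
  F[3-4] = -493.4789 N (compression)
  F[3-5] = -253.6320 N (compression)
  F[4-5] = +501.2012 N (tension)
  F[4-6] = +111.9383 N (tension)
  F[5-6] = -453.1201 N (compression)
  Rx@0 = -510.2500 N
  Ry@0 = -182.5658 N
  Ry@6 = +439.0758 N

191.004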